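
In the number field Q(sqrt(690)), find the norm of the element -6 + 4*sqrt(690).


N(a + b*sqrt(d)) = a^2 - d*b^2
= (-6)^2 - (690)*(4)^2
= 36 - 11040
= -11004

-11004


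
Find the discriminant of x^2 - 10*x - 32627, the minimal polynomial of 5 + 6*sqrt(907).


The element 5 + 6*sqrt(907) has minimal polynomial:
x^2 - 10*x - 32627
Discriminant = (-10)^2 - 4*(-32627)
= 100 + 130508
= 130608

130608


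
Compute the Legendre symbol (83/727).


p = 727 is prime, so compute (83/727) with the reciprocity algorithm (Jacobi-symbol steps: pull out 2s via (2/n), flip via reciprocity, reduce):
  reciprocity: (83/727) -> -(727/83)
  reduce: (63/83)
  reciprocity: (63/83) -> -(83/63)
  reduce: (20/63)
  pull out 2: (2/63) = +1  (since 63 mod 8 = 7)
  pull out 2: (2/63) = +1  (since 63 mod 8 = 7)
  reciprocity: (5/63) -> +(63/5)
  reduce: (3/5)
  reciprocity: (3/5) -> +(5/3)
  reduce: (2/3)
  pull out 2: (2/3) = -1  (since 3 mod 8 = 3)
  (1/3) = 1
Product of signs = -1
(83/727) = -1

-1


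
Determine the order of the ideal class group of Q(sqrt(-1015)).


K = Q(sqrt(-1015)). d mod 4 = 1, so D = disc(K) = d = -1015
h(K) equals the number of primitive reduced positive-definite forms (a, b, c) = a*x^2 + b*x*y + c*y^2 with b^2 - 4ac = D,
where reduced means |b| <= a <= c, with b >= 0 whenever |b| = a or a = c, and primitive means gcd(a, b, c) = 1.
Reduced forces 3a^2 <= |D| = 1015, so 1 <= a <= 18; b must have the parity of D, and c = (b^2 - D)/(4a) must be an integer >= a.
Enumerate a = 1..18, b in [-a, a]:
  a=1: (1, 1, 254)  [1]
  a=2: (2, -1, 127), (2, 1, 127)  [2]
  a=3: none
  a=4: (4, -3, 64), (4, 3, 64)  [2]
  a=5: (5, 5, 52)  [1]
  a=6: none
  a=7: (7, 7, 38)  [1]
  a=8: (8, -3, 32), (8, 3, 32)  [2]
  a=9: none
  a=10: (10, -5, 26), (10, 5, 26)  [2]
  a=11..12: none
  a=13: (13, -5, 20), (13, 5, 20)  [2]
  a=14: (14, -7, 19), (14, 7, 19)  [2]
  a=15: none
  a=16: (16, 3, 16)  [1]
  a=17..18: none
Total reduced forms: 1 + 2 + 2 + 1 + 1 + 2 + 2 + 2 + 2 + 1 = 16
h = 16

16


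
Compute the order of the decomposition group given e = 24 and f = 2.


|D_P| = e * f
= 24 * 2
= 48

48


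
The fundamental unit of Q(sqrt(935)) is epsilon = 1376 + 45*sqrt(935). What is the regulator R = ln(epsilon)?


epsilon = 1376 + 45*sqrt(935)
= 2751.9996
R = ln(2751.9996)
= 7.9201

7.9201


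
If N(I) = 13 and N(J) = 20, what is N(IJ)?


N(IJ) = N(I) * N(J)
= 13 * 20
= 260

260


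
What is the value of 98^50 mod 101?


p = 101 is prime and the exponent is (p-1)/2 = 50, so by Euler's criterion 98^50 = (98/101) = +1 or -1 mod 101.
Compute by square-and-multiply:
  50 = 32 + 16 + 2 (binary 110010)
  Repeated squaring mod 101: 98^1 = 98, 98^2 = 9, 98^4 = 81, 98^8 = 97, 98^16 = 16, 98^32 = 54
  98^50 = 98^32 * 98^16 * 98^2 = 54 * 16 * 9 mod 101
    54 * 16 = 864 = 56 mod 101
    56 * 9 = 504 = 100 mod 101
  98^50 = 100 mod 101
Result 100 = p - 1 = -1 mod 101: 98 is a quadratic non-residue mod 101. As a residue in [0, p-1] the value is 100.
98^50 mod 101 = 100

100


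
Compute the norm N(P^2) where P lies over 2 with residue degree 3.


N(P^a) = p^(a*f)
= 2^(2*3)
= 2^6
= 64

64


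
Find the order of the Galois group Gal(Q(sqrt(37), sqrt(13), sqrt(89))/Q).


The 3 square roots of distinct primes are multiplicatively independent over Q,
so [K:Q] = 2^3 and Gal(K/Q) is isomorphic to (Z/2Z)^3.
|Gal| = 2^3 = 8

8


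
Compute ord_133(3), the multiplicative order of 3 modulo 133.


We want ord_133(3), the smallest k >= 1 with 3^k = 1 mod 133.
n = 133 = 7 * 19, phi(133) = 108; the order divides phi(n).
Divisors of 108: 1, 2, 3, 4, 6, 9, 12, 18, 27, 36, 54, 108
Repeated squaring mod 133: 3^1 = 3, 3^2 = 9, 3^4 = 81, 3^8 = 44, 3^16 = 74, 3^32 = 23, 3^64 = 130
Test divisors in increasing order:
  k=1: 3^1 = 3 mod 133
  k=2: 3^2 = 9 mod 133
  k=3: 3^3 = 9 * 3 = 27 mod 133
  k=4: 3^4 = 81 mod 133
  k=6: 3^6 = 81 * 9 = 64 mod 133
  k=9: 3^9 = 44 * 3 = 132 mod 133
  k=12: 3^12 = 44 * 81 = 106 mod 133
  k=18: 3^18 = 74 * 9 = 1 mod 133  <- first divisor giving 1
Order = 18

18


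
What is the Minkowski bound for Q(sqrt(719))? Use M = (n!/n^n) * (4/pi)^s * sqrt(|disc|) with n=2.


d = 719, d mod 4 = 3, so disc(K) = 4d = 2876; |disc(K)| = 2876
Real quadratic field, so n = 2, s = r2 = 0, r1 = 2
M = (n!/n^n) * (4/pi)^s * sqrt(|disc(K)|) = (2!/2^2) * (4/pi)^0 * sqrt(2876)
= 0.5 * 1.000000 * 53.628351
= 26.8142

26.8142


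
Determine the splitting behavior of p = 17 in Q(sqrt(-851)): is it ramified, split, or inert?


K = Q(sqrt(-851)). Since d mod 4 = 1, disc(K) = -851.
Check p | disc: -851 mod 17 = 16.
p does not divide disc. Compute Legendre symbol (d/p):
16^((17-1)/2) mod 17 = 1
(d/p) = 1, so p splits: (p) = P*P' with e=1, f=1, g=2.
Therefore p is split.

split


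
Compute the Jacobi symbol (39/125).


Compute (39/125) via quadratic reciprocity:
  reciprocity: (39/125) -> +(125/39)
  reduce: (8/39)
  pull out 2: (2/39) = +1  (since 39 mod 8 = 7)
  pull out 2: (2/39) = +1  (since 39 mod 8 = 7)
  pull out 2: (2/39) = +1  (since 39 mod 8 = 7)
  (1/39) = 1
Product of signs = 1

1


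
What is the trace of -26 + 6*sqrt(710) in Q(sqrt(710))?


Tr(a + b*sqrt(d)) = (a + b*sqrt(d)) + (a - b*sqrt(d)) = 2a
= 2 * (-26)
= -52

-52


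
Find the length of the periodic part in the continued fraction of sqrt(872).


Run the CF algorithm for sqrt(872).
a_0 = floor(sqrt(872)) = 29; set m_0=0, q_0=1.
Recurrence: m' = q*a - m,  q' = (d - m'^2)/q,  a' = floor((a_0 + m')/q').
  step 1: m=29, q=31, a=1
  step 2: m=2, q=28, a=1
  step 3: m=26, q=7, a=7
  step 4: m=23, q=49, a=1
  step 5: m=26, q=4, a=13
  step 6: m=26, q=49, a=1
  step 7: m=23, q=7, a=7
  step 8: m=26, q=28, a=1
  step 9: m=2, q=31, a=1
  step 10: m=29, q=1, a=58
a_10 = 2*a_0 = 58, so the period closes here.
sqrt(872) = [29; 1, 1, 7, 1, 13, 1, 7, 1, 1, 58]
Period length = 10

10


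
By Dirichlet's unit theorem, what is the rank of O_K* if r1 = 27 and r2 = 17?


By Dirichlet's unit theorem:
rank = r1 + r2 - 1
= 27 + 17 - 1
= 43

43


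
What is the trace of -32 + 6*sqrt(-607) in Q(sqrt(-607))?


Tr(a + b*sqrt(d)) = (a + b*sqrt(d)) + (a - b*sqrt(d)) = 2a
= 2 * (-32)
= -64

-64


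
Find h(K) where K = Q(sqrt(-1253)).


K = Q(sqrt(-1253)). d mod 4 = 3, so D = disc(K) = 4d = -5012
h(K) equals the number of primitive reduced positive-definite forms (a, b, c) = a*x^2 + b*x*y + c*y^2 with b^2 - 4ac = D,
where reduced means |b| <= a <= c, with b >= 0 whenever |b| = a or a = c, and primitive means gcd(a, b, c) = 1.
Reduced forces 3a^2 <= |D| = 5012, so 1 <= a <= 40; b must have the parity of D, and c = (b^2 - D)/(4a) must be an integer >= a.
Enumerate a = 1..40, b in [-a, a]:
  a=1: (1, 0, 1253)  [1]
  a=2: (2, 2, 627)  [1]
  a=3: (3, -2, 418), (3, 2, 418)  [2]
  a=4..5: none
  a=6: (6, -2, 209), (6, 2, 209)  [2]
  a=7: (7, 0, 179)  [1]
  a=8: none
  a=9: (9, -8, 141), (9, 8, 141)  [2]
  a=10: none
  a=11: (11, -2, 114), (11, 2, 114)  [2]
  a=12..13: none
  a=14: (14, 14, 93)  [1]
  a=15..17: none
  a=18: (18, -10, 71), (18, 10, 71)  [2]
  a=19: (19, -2, 66), (19, 2, 66)  [2]
  a=20: none
  a=21: (21, -14, 62), (21, 14, 62)  [2]
  a=22: (22, -2, 57), (22, 2, 57)  [2]
  a=23: (23, -18, 58), (23, 18, 58)  [2]
  a=24..26: none
  a=27: (27, -8, 47), (27, 8, 47)  [2]
  a=28: none
  a=29: (29, -18, 46), (29, 18, 46)  [2]
  a=30: none
  a=31: (31, -14, 42), (31, 14, 42)  [2]
  a=32: none
  a=33: (33, -20, 41), (33, -2, 38), (33, 2, 38), (33, 20, 41)  [4]
  a=34..40: none
Total reduced forms: 1 + 1 + 2 + 2 + 1 + 2 + 2 + 1 + 2 + 2 + 2 + 2 + 2 + 2 + 2 + 2 + 4 = 32
h = 32

32


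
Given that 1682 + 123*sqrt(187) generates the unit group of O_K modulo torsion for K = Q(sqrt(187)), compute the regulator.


epsilon = 1682 + 123*sqrt(187)
= 3363.9997
R = ln(3363.9997)
= 8.1209

8.1209


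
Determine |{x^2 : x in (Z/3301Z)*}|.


For prime p, the number of non-zero quadratic residues is (p-1)/2.
= (3301-1)/2
= 1650

1650


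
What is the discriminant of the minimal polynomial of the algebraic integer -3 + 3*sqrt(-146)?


The element -3 + 3*sqrt(-146) has minimal polynomial:
x^2 + 6*x + 1323
Discriminant = (6)^2 - 4*(1323)
= 36 - 5292
= -5256

-5256


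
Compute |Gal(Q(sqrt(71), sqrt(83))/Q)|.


The 2 square roots of distinct primes are multiplicatively independent over Q,
so [K:Q] = 2^2 and Gal(K/Q) is isomorphic to (Z/2Z)^2.
|Gal| = 2^2 = 4

4


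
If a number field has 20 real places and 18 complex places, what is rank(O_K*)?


By Dirichlet's unit theorem:
rank = r1 + r2 - 1
= 20 + 18 - 1
= 37

37


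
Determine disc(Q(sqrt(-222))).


For K = Q(sqrt(d)) with d squarefree: disc(K) = d if d = 1 mod 4, and disc(K) = 4d if d = 2 or 3 mod 4.
Here d = -222, and d mod 4 = 2.
d = 2 mod 4, not 1 (O_K = Z[sqrt(d)]), so disc(K) = 4d = 4 * (-222) = -888

-888


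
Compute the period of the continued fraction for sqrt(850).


Run the CF algorithm for sqrt(850).
a_0 = floor(sqrt(850)) = 29; set m_0=0, q_0=1.
Recurrence: m' = q*a - m,  q' = (d - m'^2)/q,  a' = floor((a_0 + m')/q').
  step 1: m=29, q=9, a=6
  step 2: m=25, q=25, a=2
  step 3: m=25, q=9, a=6
  step 4: m=29, q=1, a=58
a_4 = 2*a_0 = 58, so the period closes here.
sqrt(850) = [29; 6, 2, 6, 58]
Period length = 4

4


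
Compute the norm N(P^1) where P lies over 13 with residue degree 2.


N(P^a) = p^(a*f)
= 13^(1*2)
= 13^2
= 169

169


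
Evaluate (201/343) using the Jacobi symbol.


Compute (201/343) via quadratic reciprocity:
  reciprocity: (201/343) -> +(343/201)
  reduce: (142/201)
  pull out 2: (2/201) = +1  (since 201 mod 8 = 1)
  reciprocity: (71/201) -> +(201/71)
  reduce: (59/71)
  reciprocity: (59/71) -> -(71/59)
  reduce: (12/59)
  pull out 2: (2/59) = -1  (since 59 mod 8 = 3)
  pull out 2: (2/59) = -1  (since 59 mod 8 = 3)
  reciprocity: (3/59) -> -(59/3)
  reduce: (2/3)
  pull out 2: (2/3) = -1  (since 3 mod 8 = 3)
  (1/3) = 1
Product of signs = -1

-1


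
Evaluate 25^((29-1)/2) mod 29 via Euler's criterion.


p = 29 is prime and the exponent is (p-1)/2 = 14, so by Euler's criterion 25^14 = (25/29) = +1 or -1 mod 29.
Compute by square-and-multiply:
  14 = 8 + 4 + 2 (binary 1110)
  Repeated squaring mod 29: 25^1 = 25, 25^2 = 16, 25^4 = 24, 25^8 = 25
  25^14 = 25^8 * 25^4 * 25^2 = 25 * 24 * 16 mod 29
    25 * 24 = 600 = 20 mod 29
    20 * 16 = 320 = 1 mod 29
  25^14 = 1 mod 29
Result 1: 25 is a quadratic residue mod 29.
25^14 mod 29 = 1

1


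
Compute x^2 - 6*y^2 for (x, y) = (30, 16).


x^2 - d*y^2
= 30^2 - 6*16^2
= 900 - 1536
= -636

-636


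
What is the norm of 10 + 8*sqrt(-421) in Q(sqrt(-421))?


N(a + b*sqrt(d)) = a^2 - d*b^2
= (10)^2 - (-421)*(8)^2
= 100 + 26944
= 27044

27044


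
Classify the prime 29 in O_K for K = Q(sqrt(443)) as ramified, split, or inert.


K = Q(sqrt(443)). Since d mod 4 = 3, disc(K) = 1772.
Check p | disc: 1772 mod 29 = 3.
p does not divide disc. Compute Legendre symbol (d/p):
8^((29-1)/2) mod 29 = -1
(d/p) = -1, so p is inert: (p) stays prime with e=1, f=2, g=1.
Therefore p is inert.

inert


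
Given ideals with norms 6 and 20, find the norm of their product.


N(IJ) = N(I) * N(J)
= 6 * 20
= 120

120


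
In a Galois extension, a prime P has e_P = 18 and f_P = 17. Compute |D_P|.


|D_P| = e * f
= 18 * 17
= 306

306


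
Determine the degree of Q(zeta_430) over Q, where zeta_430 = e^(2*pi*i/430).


The degree equals Euler's totient phi(430).
430 = 2 * 5 * 43
phi(430) = 168

168


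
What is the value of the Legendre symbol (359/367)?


p = 367 is prime, so compute (359/367) with the reciprocity algorithm (Jacobi-symbol steps: pull out 2s via (2/n), flip via reciprocity, reduce):
  reciprocity: (359/367) -> -(367/359)
  reduce: (8/359)
  pull out 2: (2/359) = +1  (since 359 mod 8 = 7)
  pull out 2: (2/359) = +1  (since 359 mod 8 = 7)
  pull out 2: (2/359) = +1  (since 359 mod 8 = 7)
  (1/359) = 1
Product of signs = -1
(359/367) = -1

-1


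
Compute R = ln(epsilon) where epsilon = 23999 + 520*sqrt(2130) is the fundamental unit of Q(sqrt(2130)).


epsilon = 23999 + 520*sqrt(2130)
= 47998.0000
R = ln(47998.0000)
= 10.7789

10.7789


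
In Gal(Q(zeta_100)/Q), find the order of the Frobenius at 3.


The Frobenius at p in Gal(Q(zeta_n)/Q) = (Z/nZ)* is the class of p, so its order is ord_100(3), the smallest k >= 1 with 3^k = 1 mod 100.
n = 100 = 2^2 * 5^2, phi(100) = 40; the order divides phi(n).
Divisors of 40: 1, 2, 4, 5, 8, 10, 20, 40
Repeated squaring mod 100: 3^1 = 3, 3^2 = 9, 3^4 = 81, 3^8 = 61, 3^16 = 21, 3^32 = 41
Test divisors in increasing order:
  k=1: 3^1 = 3 mod 100
  k=2: 3^2 = 9 mod 100
  k=4: 3^4 = 81 mod 100
  k=5: 3^5 = 81 * 3 = 43 mod 100
  k=8: 3^8 = 61 mod 100
  k=10: 3^10 = 61 * 9 = 49 mod 100
  k=20: 3^20 = 21 * 81 = 1 mod 100  <- first divisor giving 1
Order = 20

20


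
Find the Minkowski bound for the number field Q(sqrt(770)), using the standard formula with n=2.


d = 770, d mod 4 = 2, so disc(K) = 4d = 3080; |disc(K)| = 3080
Real quadratic field, so n = 2, s = r2 = 0, r1 = 2
M = (n!/n^n) * (4/pi)^s * sqrt(|disc(K)|) = (2!/2^2) * (4/pi)^0 * sqrt(3080)
= 0.5 * 1.000000 * 55.497748
= 27.7489

27.7489


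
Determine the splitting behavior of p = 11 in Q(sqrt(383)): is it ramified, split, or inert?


K = Q(sqrt(383)). Since d mod 4 = 3, disc(K) = 1532.
Check p | disc: 1532 mod 11 = 3.
p does not divide disc. Compute Legendre symbol (d/p):
9^((11-1)/2) mod 11 = 1
(d/p) = 1, so p splits: (p) = P*P' with e=1, f=1, g=2.
Therefore p is split.

split


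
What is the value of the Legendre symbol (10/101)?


p = 101 is prime, so compute (10/101) with the reciprocity algorithm (Jacobi-symbol steps: pull out 2s via (2/n), flip via reciprocity, reduce):
  pull out 2: (2/101) = -1  (since 101 mod 8 = 5)
  reciprocity: (5/101) -> +(101/5)
  reduce: (1/5)
  (1/5) = 1
Product of signs = -1
(10/101) = -1

-1


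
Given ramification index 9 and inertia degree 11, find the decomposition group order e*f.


|D_P| = e * f
= 9 * 11
= 99

99


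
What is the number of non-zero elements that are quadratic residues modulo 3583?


For prime p, the number of non-zero quadratic residues is (p-1)/2.
= (3583-1)/2
= 1791

1791


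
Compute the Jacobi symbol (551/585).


Compute (551/585) via quadratic reciprocity:
  reciprocity: (551/585) -> +(585/551)
  reduce: (34/551)
  pull out 2: (2/551) = +1  (since 551 mod 8 = 7)
  reciprocity: (17/551) -> +(551/17)
  reduce: (7/17)
  reciprocity: (7/17) -> +(17/7)
  reduce: (3/7)
  reciprocity: (3/7) -> -(7/3)
  reduce: (1/3)
  (1/3) = 1
Product of signs = -1

-1


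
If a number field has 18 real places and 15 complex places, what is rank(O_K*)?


By Dirichlet's unit theorem:
rank = r1 + r2 - 1
= 18 + 15 - 1
= 32

32


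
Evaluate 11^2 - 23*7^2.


x^2 - d*y^2
= 11^2 - 23*7^2
= 121 - 1127
= -1006

-1006


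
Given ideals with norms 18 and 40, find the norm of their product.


N(IJ) = N(I) * N(J)
= 18 * 40
= 720

720


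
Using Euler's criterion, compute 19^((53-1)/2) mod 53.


p = 53 is prime and the exponent is (p-1)/2 = 26, so by Euler's criterion 19^26 = (19/53) = +1 or -1 mod 53.
Compute by square-and-multiply:
  26 = 16 + 8 + 2 (binary 11010)
  Repeated squaring mod 53: 19^1 = 19, 19^2 = 43, 19^4 = 47, 19^8 = 36, 19^16 = 24
  19^26 = 19^16 * 19^8 * 19^2 = 24 * 36 * 43 mod 53
    24 * 36 = 864 = 16 mod 53
    16 * 43 = 688 = 52 mod 53
  19^26 = 52 mod 53
Result 52 = p - 1 = -1 mod 53: 19 is a quadratic non-residue mod 53. As a residue in [0, p-1] the value is 52.
19^26 mod 53 = 52

52


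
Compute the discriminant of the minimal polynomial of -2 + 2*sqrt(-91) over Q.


The element -2 + 2*sqrt(-91) has minimal polynomial:
x^2 + 4*x + 368
Discriminant = (4)^2 - 4*(368)
= 16 - 1472
= -1456

-1456


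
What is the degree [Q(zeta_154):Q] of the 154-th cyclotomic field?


The degree equals Euler's totient phi(154).
154 = 2 * 7 * 11
phi(154) = 60

60


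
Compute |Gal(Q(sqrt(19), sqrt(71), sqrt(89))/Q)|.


The 3 square roots of distinct primes are multiplicatively independent over Q,
so [K:Q] = 2^3 and Gal(K/Q) is isomorphic to (Z/2Z)^3.
|Gal| = 2^3 = 8

8


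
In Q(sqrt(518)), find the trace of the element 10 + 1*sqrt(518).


Tr(a + b*sqrt(d)) = (a + b*sqrt(d)) + (a - b*sqrt(d)) = 2a
= 2 * (10)
= 20

20


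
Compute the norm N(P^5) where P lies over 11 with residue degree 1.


N(P^a) = p^(a*f)
= 11^(5*1)
= 11^5
= 161051

161051


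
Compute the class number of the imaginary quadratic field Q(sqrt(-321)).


K = Q(sqrt(-321)). d mod 4 = 3, so D = disc(K) = 4d = -1284
h(K) equals the number of primitive reduced positive-definite forms (a, b, c) = a*x^2 + b*x*y + c*y^2 with b^2 - 4ac = D,
where reduced means |b| <= a <= c, with b >= 0 whenever |b| = a or a = c, and primitive means gcd(a, b, c) = 1.
Reduced forces 3a^2 <= |D| = 1284, so 1 <= a <= 20; b must have the parity of D, and c = (b^2 - D)/(4a) must be an integer >= a.
Enumerate a = 1..20, b in [-a, a]:
  a=1: (1, 0, 321)  [1]
  a=2: (2, 2, 161)  [1]
  a=3: (3, 0, 107)  [1]
  a=4: none
  a=5: (5, -4, 65), (5, 4, 65)  [2]
  a=6: (6, 6, 55)  [1]
  a=7: (7, -2, 46), (7, 2, 46)  [2]
  a=8..9: none
  a=10: (10, -6, 33), (10, 6, 33)  [2]
  a=11: (11, -6, 30), (11, 6, 30)  [2]
  a=12: none
  a=13: (13, -4, 25), (13, 4, 25)  [2]
  a=14: (14, -2, 23), (14, 2, 23)  [2]
  a=15: (15, -6, 22), (15, 6, 22)  [2]
  a=16: none
  a=17: (17, -12, 21), (17, 12, 21)  [2]
  a=18..20: none
Total reduced forms: 1 + 1 + 1 + 2 + 1 + 2 + 2 + 2 + 2 + 2 + 2 + 2 = 20
h = 20

20


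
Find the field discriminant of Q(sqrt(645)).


For K = Q(sqrt(d)) with d squarefree: disc(K) = d if d = 1 mod 4, and disc(K) = 4d if d = 2 or 3 mod 4.
Here d = 645, and d mod 4 = 1.
d = 1 mod 4 (O_K = Z[(1+sqrt(d))/2]), so disc(K) = d = 645

645


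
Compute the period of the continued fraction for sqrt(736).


Run the CF algorithm for sqrt(736).
a_0 = floor(sqrt(736)) = 27; set m_0=0, q_0=1.
Recurrence: m' = q*a - m,  q' = (d - m'^2)/q,  a' = floor((a_0 + m')/q').
  step 1: m=27, q=7, a=7
  step 2: m=22, q=36, a=1
  step 3: m=14, q=15, a=2
  step 4: m=16, q=32, a=1
  step 5: m=16, q=15, a=2
  step 6: m=14, q=36, a=1
  step 7: m=22, q=7, a=7
  step 8: m=27, q=1, a=54
a_8 = 2*a_0 = 54, so the period closes here.
sqrt(736) = [27; 7, 1, 2, 1, 2, 1, 7, 54]
Period length = 8

8


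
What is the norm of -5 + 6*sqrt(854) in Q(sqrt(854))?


N(a + b*sqrt(d)) = a^2 - d*b^2
= (-5)^2 - (854)*(6)^2
= 25 - 30744
= -30719

-30719


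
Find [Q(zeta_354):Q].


The degree equals Euler's totient phi(354).
354 = 2 * 3 * 59
phi(354) = 116

116


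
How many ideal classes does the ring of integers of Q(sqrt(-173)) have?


K = Q(sqrt(-173)). d mod 4 = 3, so D = disc(K) = 4d = -692
h(K) equals the number of primitive reduced positive-definite forms (a, b, c) = a*x^2 + b*x*y + c*y^2 with b^2 - 4ac = D,
where reduced means |b| <= a <= c, with b >= 0 whenever |b| = a or a = c, and primitive means gcd(a, b, c) = 1.
Reduced forces 3a^2 <= |D| = 692, so 1 <= a <= 15; b must have the parity of D, and c = (b^2 - D)/(4a) must be an integer >= a.
Enumerate a = 1..15, b in [-a, a]:
  a=1: (1, 0, 173)  [1]
  a=2: (2, 2, 87)  [1]
  a=3: (3, -2, 58), (3, 2, 58)  [2]
  a=4..5: none
  a=6: (6, -2, 29), (6, 2, 29)  [2]
  a=7: (7, -6, 26), (7, 6, 26)  [2]
  a=8: none
  a=9: (9, -8, 21), (9, 8, 21)  [2]
  a=10: none
  a=11: (11, -10, 18), (11, 10, 18)  [2]
  a=12: none
  a=13: (13, -6, 14), (13, 6, 14)  [2]
  a=14..15: none
Total reduced forms: 1 + 1 + 2 + 2 + 2 + 2 + 2 + 2 = 14
h = 14

14


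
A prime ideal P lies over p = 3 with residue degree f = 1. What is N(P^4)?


N(P^a) = p^(a*f)
= 3^(4*1)
= 3^4
= 81

81


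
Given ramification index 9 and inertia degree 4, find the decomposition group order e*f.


|D_P| = e * f
= 9 * 4
= 36

36


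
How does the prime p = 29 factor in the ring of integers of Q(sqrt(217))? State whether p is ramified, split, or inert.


K = Q(sqrt(217)). Since d mod 4 = 1, disc(K) = 217.
Check p | disc: 217 mod 29 = 14.
p does not divide disc. Compute Legendre symbol (d/p):
14^((29-1)/2) mod 29 = -1
(d/p) = -1, so p is inert: (p) stays prime with e=1, f=2, g=1.
Therefore p is inert.

inert


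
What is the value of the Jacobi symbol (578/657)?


Compute (578/657) via quadratic reciprocity:
  pull out 2: (2/657) = +1  (since 657 mod 8 = 1)
  reciprocity: (289/657) -> +(657/289)
  reduce: (79/289)
  reciprocity: (79/289) -> +(289/79)
  reduce: (52/79)
  pull out 2: (2/79) = +1  (since 79 mod 8 = 7)
  pull out 2: (2/79) = +1  (since 79 mod 8 = 7)
  reciprocity: (13/79) -> +(79/13)
  reduce: (1/13)
  (1/13) = 1
Product of signs = 1

1


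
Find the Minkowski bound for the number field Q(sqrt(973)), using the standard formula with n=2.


d = 973, d mod 4 = 1, so disc(K) = d = 973; |disc(K)| = 973
Real quadratic field, so n = 2, s = r2 = 0, r1 = 2
M = (n!/n^n) * (4/pi)^s * sqrt(|disc(K)|) = (2!/2^2) * (4/pi)^0 * sqrt(973)
= 0.5 * 1.000000 * 31.192948
= 15.5965

15.5965


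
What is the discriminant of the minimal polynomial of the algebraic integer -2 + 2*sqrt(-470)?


The element -2 + 2*sqrt(-470) has minimal polynomial:
x^2 + 4*x + 1884
Discriminant = (4)^2 - 4*(1884)
= 16 - 7536
= -7520

-7520


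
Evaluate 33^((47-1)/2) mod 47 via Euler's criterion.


p = 47 is prime and the exponent is (p-1)/2 = 23, so by Euler's criterion 33^23 = (33/47) = +1 or -1 mod 47.
Compute by square-and-multiply:
  23 = 16 + 4 + 2 + 1 (binary 10111)
  Repeated squaring mod 47: 33^1 = 33, 33^2 = 8, 33^4 = 17, 33^8 = 7, 33^16 = 2
  33^23 = 33^16 * 33^4 * 33^2 * 33^1 = 2 * 17 * 8 * 33 mod 47
    2 * 17 = 34 = 34 mod 47
    34 * 8 = 272 = 37 mod 47
    37 * 33 = 1221 = 46 mod 47
  33^23 = 46 mod 47
Result 46 = p - 1 = -1 mod 47: 33 is a quadratic non-residue mod 47. As a residue in [0, p-1] the value is 46.
33^23 mod 47 = 46

46


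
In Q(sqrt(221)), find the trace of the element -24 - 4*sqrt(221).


Tr(a + b*sqrt(d)) = (a + b*sqrt(d)) + (a - b*sqrt(d)) = 2a
= 2 * (-24)
= -48

-48


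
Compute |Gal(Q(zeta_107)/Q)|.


|Gal(Q(zeta_107)/Q)| = phi(107)
= 106

106


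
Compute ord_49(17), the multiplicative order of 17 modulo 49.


We want ord_49(17), the smallest k >= 1 with 17^k = 1 mod 49.
n = 49 = 7^2, phi(49) = 42; the order divides phi(n).
Divisors of 42: 1, 2, 3, 6, 7, 14, 21, 42
Repeated squaring mod 49: 17^1 = 17, 17^2 = 44, 17^4 = 25, 17^8 = 37, 17^16 = 46, 17^32 = 9
Test divisors in increasing order:
  k=1: 17^1 = 17 mod 49
  k=2: 17^2 = 44 mod 49
  k=3: 17^3 = 44 * 17 = 13 mod 49
  k=6: 17^6 = 25 * 44 = 22 mod 49
  k=7: 17^7 = 25 * 44 * 17 = 31 mod 49
  k=14: 17^14 = 37 * 25 * 44 = 30 mod 49
  k=21: 17^21 = 46 * 25 * 17 = 48 mod 49
  k=42: 17^42 = 9 * 37 * 44 = 1 mod 49  <- first divisor giving 1
Order = 42

42


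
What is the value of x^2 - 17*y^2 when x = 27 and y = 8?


x^2 - d*y^2
= 27^2 - 17*8^2
= 729 - 1088
= -359

-359


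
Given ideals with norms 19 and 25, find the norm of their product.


N(IJ) = N(I) * N(J)
= 19 * 25
= 475

475


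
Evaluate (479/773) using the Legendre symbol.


p = 773 is prime, so compute (479/773) with the reciprocity algorithm (Jacobi-symbol steps: pull out 2s via (2/n), flip via reciprocity, reduce):
  reciprocity: (479/773) -> +(773/479)
  reduce: (294/479)
  pull out 2: (2/479) = +1  (since 479 mod 8 = 7)
  reciprocity: (147/479) -> -(479/147)
  reduce: (38/147)
  pull out 2: (2/147) = -1  (since 147 mod 8 = 3)
  reciprocity: (19/147) -> -(147/19)
  reduce: (14/19)
  pull out 2: (2/19) = -1  (since 19 mod 8 = 3)
  reciprocity: (7/19) -> -(19/7)
  reduce: (5/7)
  reciprocity: (5/7) -> +(7/5)
  reduce: (2/5)
  pull out 2: (2/5) = -1  (since 5 mod 8 = 5)
  (1/5) = 1
Product of signs = 1
(479/773) = 1

1


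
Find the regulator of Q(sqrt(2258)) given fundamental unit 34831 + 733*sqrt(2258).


epsilon = 34831 + 733*sqrt(2258)
= 69662.0000
R = ln(69662.0000)
= 11.1514

11.1514


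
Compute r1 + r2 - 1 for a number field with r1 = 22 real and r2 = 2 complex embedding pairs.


By Dirichlet's unit theorem:
rank = r1 + r2 - 1
= 22 + 2 - 1
= 23

23


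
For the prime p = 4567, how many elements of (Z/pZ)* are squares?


For prime p, the number of non-zero quadratic residues is (p-1)/2.
= (4567-1)/2
= 2283

2283


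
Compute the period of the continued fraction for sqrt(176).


Run the CF algorithm for sqrt(176).
a_0 = floor(sqrt(176)) = 13; set m_0=0, q_0=1.
Recurrence: m' = q*a - m,  q' = (d - m'^2)/q,  a' = floor((a_0 + m')/q').
  step 1: m=13, q=7, a=3
  step 2: m=8, q=16, a=1
  step 3: m=8, q=7, a=3
  step 4: m=13, q=1, a=26
a_4 = 2*a_0 = 26, so the period closes here.
sqrt(176) = [13; 3, 1, 3, 26]
Period length = 4

4


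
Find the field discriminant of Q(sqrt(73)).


For K = Q(sqrt(d)) with d squarefree: disc(K) = d if d = 1 mod 4, and disc(K) = 4d if d = 2 or 3 mod 4.
Here d = 73, and d mod 4 = 1.
d = 1 mod 4 (O_K = Z[(1+sqrt(d))/2]), so disc(K) = d = 73

73


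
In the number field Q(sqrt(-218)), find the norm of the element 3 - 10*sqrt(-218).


N(a + b*sqrt(d)) = a^2 - d*b^2
= (3)^2 - (-218)*(-10)^2
= 9 + 21800
= 21809

21809


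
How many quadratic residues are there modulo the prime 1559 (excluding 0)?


For prime p, the number of non-zero quadratic residues is (p-1)/2.
= (1559-1)/2
= 779

779


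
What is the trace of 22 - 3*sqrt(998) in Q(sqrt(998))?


Tr(a + b*sqrt(d)) = (a + b*sqrt(d)) + (a - b*sqrt(d)) = 2a
= 2 * (22)
= 44

44


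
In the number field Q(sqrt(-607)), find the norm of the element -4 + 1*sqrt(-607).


N(a + b*sqrt(d)) = a^2 - d*b^2
= (-4)^2 - (-607)*(1)^2
= 16 + 607
= 623

623


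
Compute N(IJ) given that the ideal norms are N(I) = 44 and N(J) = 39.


N(IJ) = N(I) * N(J)
= 44 * 39
= 1716

1716


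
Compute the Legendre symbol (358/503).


p = 503 is prime, so compute (358/503) with the reciprocity algorithm (Jacobi-symbol steps: pull out 2s via (2/n), flip via reciprocity, reduce):
  pull out 2: (2/503) = +1  (since 503 mod 8 = 7)
  reciprocity: (179/503) -> -(503/179)
  reduce: (145/179)
  reciprocity: (145/179) -> +(179/145)
  reduce: (34/145)
  pull out 2: (2/145) = +1  (since 145 mod 8 = 1)
  reciprocity: (17/145) -> +(145/17)
  reduce: (9/17)
  reciprocity: (9/17) -> +(17/9)
  reduce: (8/9)
  pull out 2: (2/9) = +1  (since 9 mod 8 = 1)
  pull out 2: (2/9) = +1  (since 9 mod 8 = 1)
  pull out 2: (2/9) = +1  (since 9 mod 8 = 1)
  (1/9) = 1
Product of signs = -1
(358/503) = -1

-1


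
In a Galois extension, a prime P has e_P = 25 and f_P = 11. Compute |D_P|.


|D_P| = e * f
= 25 * 11
= 275

275


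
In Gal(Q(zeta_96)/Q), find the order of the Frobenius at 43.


The Frobenius at p in Gal(Q(zeta_n)/Q) = (Z/nZ)* is the class of p, so its order is ord_96(43), the smallest k >= 1 with 43^k = 1 mod 96.
n = 96 = 2^5 * 3, phi(96) = 32; the order divides phi(n).
Divisors of 32: 1, 2, 4, 8, 16, 32
Repeated squaring mod 96: 43^1 = 43, 43^2 = 25, 43^4 = 49, 43^8 = 1, 43^16 = 1, 43^32 = 1
Test divisors in increasing order:
  k=1: 43^1 = 43 mod 96
  k=2: 43^2 = 25 mod 96
  k=4: 43^4 = 49 mod 96
  k=8: 43^8 = 1 mod 96  <- first divisor giving 1
Order = 8

8


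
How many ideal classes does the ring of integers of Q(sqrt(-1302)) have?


K = Q(sqrt(-1302)). d mod 4 = 2, so D = disc(K) = 4d = -5208
h(K) equals the number of primitive reduced positive-definite forms (a, b, c) = a*x^2 + b*x*y + c*y^2 with b^2 - 4ac = D,
where reduced means |b| <= a <= c, with b >= 0 whenever |b| = a or a = c, and primitive means gcd(a, b, c) = 1.
Reduced forces 3a^2 <= |D| = 5208, so 1 <= a <= 41; b must have the parity of D, and c = (b^2 - D)/(4a) must be an integer >= a.
Enumerate a = 1..41, b in [-a, a]:
  a=1: (1, 0, 1302)  [1]
  a=2: (2, 0, 651)  [1]
  a=3: (3, 0, 434)  [1]
  a=4..5: none
  a=6: (6, 0, 217)  [1]
  a=7: (7, 0, 186)  [1]
  a=8..13: none
  a=14: (14, 0, 93)  [1]
  a=15..18: none
  a=19: (19, -6, 69), (19, 6, 69)  [2]
  a=20: none
  a=21: (21, 0, 62)  [1]
  a=22: none
  a=23: (23, -6, 57), (23, 6, 57)  [2]
  a=24..30: none
  a=31: (31, 0, 42)  [1]
  a=32..36: none
  a=37: (37, -34, 43), (37, 34, 43)  [2]
  a=38: (38, -32, 41), (38, 32, 41)  [2]
  a=39..41: none
Total reduced forms: 1 + 1 + 1 + 1 + 1 + 1 + 2 + 1 + 2 + 1 + 2 + 2 = 16
h = 16

16


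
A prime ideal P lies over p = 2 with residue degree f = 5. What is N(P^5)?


N(P^a) = p^(a*f)
= 2^(5*5)
= 2^25
= 33554432

33554432


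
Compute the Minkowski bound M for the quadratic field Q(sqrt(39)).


d = 39, d mod 4 = 3, so disc(K) = 4d = 156; |disc(K)| = 156
Real quadratic field, so n = 2, s = r2 = 0, r1 = 2
M = (n!/n^n) * (4/pi)^s * sqrt(|disc(K)|) = (2!/2^2) * (4/pi)^0 * sqrt(156)
= 0.5 * 1.000000 * 12.489996
= 6.2450

6.2450


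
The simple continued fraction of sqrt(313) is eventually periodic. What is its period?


Run the CF algorithm for sqrt(313).
a_0 = floor(sqrt(313)) = 17; set m_0=0, q_0=1.
Recurrence: m' = q*a - m,  q' = (d - m'^2)/q,  a' = floor((a_0 + m')/q').
  step 1: m=17, q=24, a=1
  step 2: m=7, q=11, a=2
  step 3: m=15, q=8, a=4
  step 4: m=17, q=3, a=11
  step 5: m=16, q=19, a=1
  step 6: m=3, q=16, a=1
  step 7: m=13, q=9, a=3
  step 8: m=14, q=13, a=2
  step 9: m=12, q=13, a=2
  step 10: m=14, q=9, a=3
  step 11: m=13, q=16, a=1
  step 12: m=3, q=19, a=1
  step 13: m=16, q=3, a=11
  step 14: m=17, q=8, a=4
  step 15: m=15, q=11, a=2
  step 16: m=7, q=24, a=1
  step 17: m=17, q=1, a=34
a_17 = 2*a_0 = 34, so the period closes here.
sqrt(313) = [17; 1, 2, 4, 11, 1, 1, 3, 2, 2, 3, 1, 1, 11, 4, 2, 1, 34]
Period length = 17

17


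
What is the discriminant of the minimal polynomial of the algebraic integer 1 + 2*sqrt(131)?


The element 1 + 2*sqrt(131) has minimal polynomial:
x^2 - 2*x - 523
Discriminant = (-2)^2 - 4*(-523)
= 4 + 2092
= 2096

2096


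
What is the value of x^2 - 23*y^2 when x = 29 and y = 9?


x^2 - d*y^2
= 29^2 - 23*9^2
= 841 - 1863
= -1022

-1022


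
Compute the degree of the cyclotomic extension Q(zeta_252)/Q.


The degree equals Euler's totient phi(252).
252 = 2^2 * 3^2 * 7
phi(252) = 72

72


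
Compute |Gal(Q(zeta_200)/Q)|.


|Gal(Q(zeta_200)/Q)| = phi(200)
= 80

80


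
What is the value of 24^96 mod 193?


p = 193 is prime and the exponent is (p-1)/2 = 96, so by Euler's criterion 24^96 = (24/193) = +1 or -1 mod 193.
Compute by square-and-multiply:
  96 = 64 + 32 (binary 1100000)
  Repeated squaring mod 193: 24^1 = 24, 24^2 = 190, 24^4 = 9, 24^8 = 81, 24^16 = 192, 24^32 = 1, 24^64 = 1
  24^96 = 24^64 * 24^32 = 1 * 1 mod 193
    1 * 1 = 1 = 1 mod 193
  24^96 = 1 mod 193
Result 1: 24 is a quadratic residue mod 193.
24^96 mod 193 = 1

1


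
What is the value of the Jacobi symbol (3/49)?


Compute (3/49) via quadratic reciprocity:
  reciprocity: (3/49) -> +(49/3)
  reduce: (1/3)
  (1/3) = 1
Product of signs = 1

1


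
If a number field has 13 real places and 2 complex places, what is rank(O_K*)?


By Dirichlet's unit theorem:
rank = r1 + r2 - 1
= 13 + 2 - 1
= 14

14


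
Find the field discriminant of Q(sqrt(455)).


For K = Q(sqrt(d)) with d squarefree: disc(K) = d if d = 1 mod 4, and disc(K) = 4d if d = 2 or 3 mod 4.
Here d = 455, and d mod 4 = 3.
d = 3 mod 4, not 1 (O_K = Z[sqrt(d)]), so disc(K) = 4d = 4 * (455) = 1820

1820


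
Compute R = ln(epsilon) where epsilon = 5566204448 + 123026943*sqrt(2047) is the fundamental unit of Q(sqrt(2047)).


epsilon = 5566204448 + 123026943*sqrt(2047)
= 1.1132e+10
R = ln(1.1132e+10)
= 23.1331

23.1331


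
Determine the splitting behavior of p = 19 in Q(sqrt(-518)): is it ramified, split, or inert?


K = Q(sqrt(-518)). Since d mod 4 = 2, disc(K) = -2072.
Check p | disc: -2072 mod 19 = 18.
p does not divide disc. Compute Legendre symbol (d/p):
14^((19-1)/2) mod 19 = -1
(d/p) = -1, so p is inert: (p) stays prime with e=1, f=2, g=1.
Therefore p is inert.

inert


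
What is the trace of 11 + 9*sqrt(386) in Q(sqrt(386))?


Tr(a + b*sqrt(d)) = (a + b*sqrt(d)) + (a - b*sqrt(d)) = 2a
= 2 * (11)
= 22

22


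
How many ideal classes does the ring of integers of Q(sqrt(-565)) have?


K = Q(sqrt(-565)). d mod 4 = 3, so D = disc(K) = 4d = -2260
h(K) equals the number of primitive reduced positive-definite forms (a, b, c) = a*x^2 + b*x*y + c*y^2 with b^2 - 4ac = D,
where reduced means |b| <= a <= c, with b >= 0 whenever |b| = a or a = c, and primitive means gcd(a, b, c) = 1.
Reduced forces 3a^2 <= |D| = 2260, so 1 <= a <= 27; b must have the parity of D, and c = (b^2 - D)/(4a) must be an integer >= a.
Enumerate a = 1..27, b in [-a, a]:
  a=1: (1, 0, 565)  [1]
  a=2: (2, 2, 283)  [1]
  a=3..4: none
  a=5: (5, 0, 113)  [1]
  a=6: none
  a=7: (7, -6, 82), (7, 6, 82)  [2]
  a=8..9: none
  a=10: (10, 10, 59)  [1]
  a=11..13: none
  a=14: (14, -6, 41), (14, 6, 41)  [2]
  a=15..16: none
  a=17: (17, -16, 37), (17, 16, 37)  [2]
  a=18: none
  a=19: (19, -18, 34), (19, 18, 34)  [2]
  a=20..27: none
Total reduced forms: 1 + 1 + 1 + 2 + 1 + 2 + 2 + 2 = 12
h = 12

12


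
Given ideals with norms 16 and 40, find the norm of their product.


N(IJ) = N(I) * N(J)
= 16 * 40
= 640

640


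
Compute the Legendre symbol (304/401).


p = 401 is prime, so compute (304/401) with the reciprocity algorithm (Jacobi-symbol steps: pull out 2s via (2/n), flip via reciprocity, reduce):
  pull out 2: (2/401) = +1  (since 401 mod 8 = 1)
  pull out 2: (2/401) = +1  (since 401 mod 8 = 1)
  pull out 2: (2/401) = +1  (since 401 mod 8 = 1)
  pull out 2: (2/401) = +1  (since 401 mod 8 = 1)
  reciprocity: (19/401) -> +(401/19)
  reduce: (2/19)
  pull out 2: (2/19) = -1  (since 19 mod 8 = 3)
  (1/19) = 1
Product of signs = -1
(304/401) = -1

-1


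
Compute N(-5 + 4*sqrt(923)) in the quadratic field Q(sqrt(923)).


N(a + b*sqrt(d)) = a^2 - d*b^2
= (-5)^2 - (923)*(4)^2
= 25 - 14768
= -14743

-14743


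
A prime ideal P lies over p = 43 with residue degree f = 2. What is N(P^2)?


N(P^a) = p^(a*f)
= 43^(2*2)
= 43^4
= 3418801

3418801


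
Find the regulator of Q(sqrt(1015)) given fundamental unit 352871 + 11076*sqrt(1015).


epsilon = 352871 + 11076*sqrt(1015)
= 705742.0000
R = ln(705742.0000)
= 13.4670

13.4670


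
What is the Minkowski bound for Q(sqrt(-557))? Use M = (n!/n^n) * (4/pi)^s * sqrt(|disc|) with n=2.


d = -557, d mod 4 = 3, so disc(K) = 4d = -2228; |disc(K)| = 2228
Imaginary quadratic field, so n = 2, s = r2 = 1, r1 = 0
M = (n!/n^n) * (4/pi)^s * sqrt(|disc(K)|) = (2!/2^2) * (4/pi)^1 * sqrt(2228)
= 0.5 * 1.273240 * 47.201695
= 30.0495

30.0495


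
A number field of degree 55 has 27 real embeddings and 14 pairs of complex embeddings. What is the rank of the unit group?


By Dirichlet's unit theorem:
rank = r1 + r2 - 1
= 27 + 14 - 1
= 40

40


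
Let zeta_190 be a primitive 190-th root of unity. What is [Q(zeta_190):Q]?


The degree equals Euler's totient phi(190).
190 = 2 * 5 * 19
phi(190) = 72

72


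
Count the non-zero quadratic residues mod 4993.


For prime p, the number of non-zero quadratic residues is (p-1)/2.
= (4993-1)/2
= 2496

2496


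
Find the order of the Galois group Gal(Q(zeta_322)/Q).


|Gal(Q(zeta_322)/Q)| = phi(322)
= 132

132


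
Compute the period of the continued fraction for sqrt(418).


Run the CF algorithm for sqrt(418).
a_0 = floor(sqrt(418)) = 20; set m_0=0, q_0=1.
Recurrence: m' = q*a - m,  q' = (d - m'^2)/q,  a' = floor((a_0 + m')/q').
  step 1: m=20, q=18, a=2
  step 2: m=16, q=9, a=4
  step 3: m=20, q=2, a=20
  step 4: m=20, q=9, a=4
  step 5: m=16, q=18, a=2
  step 6: m=20, q=1, a=40
a_6 = 2*a_0 = 40, so the period closes here.
sqrt(418) = [20; 2, 4, 20, 4, 2, 40]
Period length = 6

6


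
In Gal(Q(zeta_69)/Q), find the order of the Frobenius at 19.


The Frobenius at p in Gal(Q(zeta_n)/Q) = (Z/nZ)* is the class of p, so its order is ord_69(19), the smallest k >= 1 with 19^k = 1 mod 69.
n = 69 = 3 * 23, phi(69) = 44; the order divides phi(n).
Divisors of 44: 1, 2, 4, 11, 22, 44
Repeated squaring mod 69: 19^1 = 19, 19^2 = 16, 19^4 = 49, 19^8 = 55, 19^16 = 58, 19^32 = 52
Test divisors in increasing order:
  k=1: 19^1 = 19 mod 69
  k=2: 19^2 = 16 mod 69
  k=4: 19^4 = 49 mod 69
  k=11: 19^11 = 55 * 16 * 19 = 22 mod 69
  k=22: 19^22 = 58 * 49 * 16 = 1 mod 69  <- first divisor giving 1
Order = 22

22


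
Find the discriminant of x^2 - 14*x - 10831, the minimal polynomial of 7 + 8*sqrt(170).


The element 7 + 8*sqrt(170) has minimal polynomial:
x^2 - 14*x - 10831
Discriminant = (-14)^2 - 4*(-10831)
= 196 + 43324
= 43520

43520


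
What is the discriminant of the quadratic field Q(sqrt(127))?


For K = Q(sqrt(d)) with d squarefree: disc(K) = d if d = 1 mod 4, and disc(K) = 4d if d = 2 or 3 mod 4.
Here d = 127, and d mod 4 = 3.
d = 3 mod 4, not 1 (O_K = Z[sqrt(d)]), so disc(K) = 4d = 4 * (127) = 508

508


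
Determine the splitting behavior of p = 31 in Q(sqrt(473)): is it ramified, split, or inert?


K = Q(sqrt(473)). Since d mod 4 = 1, disc(K) = 473.
Check p | disc: 473 mod 31 = 8.
p does not divide disc. Compute Legendre symbol (d/p):
8^((31-1)/2) mod 31 = 1
(d/p) = 1, so p splits: (p) = P*P' with e=1, f=1, g=2.
Therefore p is split.

split


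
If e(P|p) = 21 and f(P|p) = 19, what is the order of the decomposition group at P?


|D_P| = e * f
= 21 * 19
= 399

399


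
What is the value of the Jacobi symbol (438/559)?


Compute (438/559) via quadratic reciprocity:
  pull out 2: (2/559) = +1  (since 559 mod 8 = 7)
  reciprocity: (219/559) -> -(559/219)
  reduce: (121/219)
  reciprocity: (121/219) -> +(219/121)
  reduce: (98/121)
  pull out 2: (2/121) = +1  (since 121 mod 8 = 1)
  reciprocity: (49/121) -> +(121/49)
  reduce: (23/49)
  reciprocity: (23/49) -> +(49/23)
  reduce: (3/23)
  reciprocity: (3/23) -> -(23/3)
  reduce: (2/3)
  pull out 2: (2/3) = -1  (since 3 mod 8 = 3)
  (1/3) = 1
Product of signs = -1

-1


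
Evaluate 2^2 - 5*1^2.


x^2 - d*y^2
= 2^2 - 5*1^2
= 4 - 5
= -1

-1


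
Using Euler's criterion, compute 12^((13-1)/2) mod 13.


p = 13 is prime and the exponent is (p-1)/2 = 6, so by Euler's criterion 12^6 = (12/13) = +1 or -1 mod 13.
Compute by square-and-multiply:
  6 = 4 + 2 (binary 110)
  Repeated squaring mod 13: 12^1 = 12, 12^2 = 1, 12^4 = 1
  12^6 = 12^4 * 12^2 = 1 * 1 mod 13
    1 * 1 = 1 = 1 mod 13
  12^6 = 1 mod 13
Result 1: 12 is a quadratic residue mod 13.
12^6 mod 13 = 1

1


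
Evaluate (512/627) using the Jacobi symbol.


Compute (512/627) via quadratic reciprocity:
  pull out 2: (2/627) = -1  (since 627 mod 8 = 3)
  pull out 2: (2/627) = -1  (since 627 mod 8 = 3)
  pull out 2: (2/627) = -1  (since 627 mod 8 = 3)
  pull out 2: (2/627) = -1  (since 627 mod 8 = 3)
  pull out 2: (2/627) = -1  (since 627 mod 8 = 3)
  pull out 2: (2/627) = -1  (since 627 mod 8 = 3)
  pull out 2: (2/627) = -1  (since 627 mod 8 = 3)
  pull out 2: (2/627) = -1  (since 627 mod 8 = 3)
  pull out 2: (2/627) = -1  (since 627 mod 8 = 3)
  (1/627) = 1
Product of signs = -1

-1


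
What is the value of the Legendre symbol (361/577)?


p = 577 is prime, so compute (361/577) with the reciprocity algorithm (Jacobi-symbol steps: pull out 2s via (2/n), flip via reciprocity, reduce):
  reciprocity: (361/577) -> +(577/361)
  reduce: (216/361)
  pull out 2: (2/361) = +1  (since 361 mod 8 = 1)
  pull out 2: (2/361) = +1  (since 361 mod 8 = 1)
  pull out 2: (2/361) = +1  (since 361 mod 8 = 1)
  reciprocity: (27/361) -> +(361/27)
  reduce: (10/27)
  pull out 2: (2/27) = -1  (since 27 mod 8 = 3)
  reciprocity: (5/27) -> +(27/5)
  reduce: (2/5)
  pull out 2: (2/5) = -1  (since 5 mod 8 = 5)
  (1/5) = 1
Product of signs = 1
(361/577) = 1

1


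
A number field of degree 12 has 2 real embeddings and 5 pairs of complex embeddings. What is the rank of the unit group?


By Dirichlet's unit theorem:
rank = r1 + r2 - 1
= 2 + 5 - 1
= 6

6


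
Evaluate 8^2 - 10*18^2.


x^2 - d*y^2
= 8^2 - 10*18^2
= 64 - 3240
= -3176

-3176


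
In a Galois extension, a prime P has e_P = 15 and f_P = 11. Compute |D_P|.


|D_P| = e * f
= 15 * 11
= 165

165


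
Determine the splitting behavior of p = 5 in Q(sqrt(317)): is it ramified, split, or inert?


K = Q(sqrt(317)). Since d mod 4 = 1, disc(K) = 317.
Check p | disc: 317 mod 5 = 2.
p does not divide disc. Compute Legendre symbol (d/p):
2^((5-1)/2) mod 5 = -1
(d/p) = -1, so p is inert: (p) stays prime with e=1, f=2, g=1.
Therefore p is inert.

inert
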